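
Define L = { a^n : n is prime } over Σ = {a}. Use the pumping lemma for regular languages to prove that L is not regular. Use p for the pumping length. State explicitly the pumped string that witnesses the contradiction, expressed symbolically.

a^{q(1+k)}

Assume L is regular; let p be its pumping constant.
Let q be a prime with q ≥ p+2 (infinitely many primes exist), and take w = a^q ∈ L with |w| = q ≥ p.
The pumping lemma gives a decomposition w = xyz where |xy| ≤ p and |y| ≥ 1.
Then y = a^k for some k with 1 ≤ k ≤ p.
Since 1 ≤ k ≤ p, |xz| = q-k. Pump with i = q+1: |xy^{q+1}z| = (q-k)+(q+1)k = q+qk = q(1+k), which is composite (both factors ≥ 2). So xy^{q+1}z = a^{q(1+k)} ∉ L.
This is a contradiction; hence L is not regular.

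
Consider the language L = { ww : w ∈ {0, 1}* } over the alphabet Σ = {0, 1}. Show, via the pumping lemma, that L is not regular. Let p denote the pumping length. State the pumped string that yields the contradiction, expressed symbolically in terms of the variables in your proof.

Assume L is regular; let p be its pumping constant.
Take w = 0^p 1^p 0^p 1^p = uu where u = 0^p1^p; then w ∈ L and |w| = 4p ≥ p.
Write w = xyz as guaranteed by the lemma, with |xy| ≤ p and |y| ≥ 1.
Because |xy| ≤ p and w begins with p copies of 0, we have y = 0^k with 1 ≤ k ≤ p.
Pump with i = 2: xy^2z = 0^{p+k} 1^p 0^p 1^p, of length 4p+k. Suppose this equals vv. The string starts with 0 and ends with 1, so v does too; thus the boundary between the two copies of v is a 1→0 transition. There is exactly one such transition, at position 2p+k, so |v| = 2p+k and |vv| = 4p+2k ≠ 4p+k since k ≥ 1. So xy^2z ∉ L.
This contradicts the pumping lemma, so L is not regular.

0^{p+k} 1^p 0^p 1^p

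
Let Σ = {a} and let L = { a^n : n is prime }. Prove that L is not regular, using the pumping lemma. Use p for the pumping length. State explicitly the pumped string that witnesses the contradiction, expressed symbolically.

a^{q(1+k)}

Toward a contradiction, assume L is regular with pumping length p.
Let q be a prime with q ≥ p+2 (infinitely many primes exist), and take w = a^q ∈ L with |w| = q ≥ p.
Write w = xyz as guaranteed by the lemma, with |xy| ≤ p and |y| ≥ 1.
Then y = a^k for some k with 1 ≤ k ≤ p.
Since 1 ≤ k ≤ p, |xz| = q-k. Pump with i = q+1: |xy^{q+1}z| = (q-k)+(q+1)k = q+qk = q(1+k), which is composite (both factors ≥ 2). So xy^{q+1}z = a^{q(1+k)} ∉ L.
This is a contradiction; hence L is not regular.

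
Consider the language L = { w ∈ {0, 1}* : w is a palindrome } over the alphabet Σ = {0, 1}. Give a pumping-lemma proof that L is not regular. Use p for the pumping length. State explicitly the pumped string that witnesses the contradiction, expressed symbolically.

Assume L is regular. Let p be the pumping length given by the pumping lemma.
Take w = 0^p 1 0^p, a palindrome of length 2p+1 ≥ p.
The pumping lemma gives a decomposition w = xyz where |xy| ≤ p and |y| ≥ 1.
Because |xy| ≤ p and w begins with p copies of 0, we have y = 0^k with 1 ≤ k ≤ p.
Pump with i = 2: xy^2z = 0^{p+k} 1 0^p. Its reverse is 0^p 1 0^{p+k}, which differs from xy^2z since k ≥ 1. So xy^2z is not a palindrome and xy^2z ∉ L.
Contradiction. Therefore L is not regular.

0^{p+k} 1 0^p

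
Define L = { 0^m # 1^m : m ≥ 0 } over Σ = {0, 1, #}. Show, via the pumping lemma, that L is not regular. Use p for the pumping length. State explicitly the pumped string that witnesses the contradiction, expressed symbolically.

0^{p+k} # 1^p

Suppose for contradiction that L is regular, and let p be the pumping length.
Take w = 0^p # 1^p ∈ L with |w| = 2p+1 ≥ p.
By the pumping lemma, w = xyz with |xy| ≤ p and |y| > 0.
The first p characters of w are 0's, so xy (and hence y) consists only of 0's. Write y = 0^k, 1 ≤ k ≤ p.
Pump with i = 2: xy^2z = 0^{p+k} # 1^p, which would require p+k = p. But k ≥ 1, so xy^2z ∉ L.
This is a contradiction; hence L is not regular.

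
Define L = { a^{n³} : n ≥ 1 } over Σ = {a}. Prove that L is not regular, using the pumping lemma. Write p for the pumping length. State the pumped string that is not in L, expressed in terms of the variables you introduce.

a^{p³+k}

Toward a contradiction, assume L is regular with pumping length p.
Take w = a^{p³} ∈ L with |w| = p³ ≥ p.
The pumping lemma gives a decomposition w = xyz where |xy| ≤ p and |y| > 0.
Then y = a^k for some k with 1 ≤ k ≤ p.
Pump with i = 2: xy^2z = a^{p³+k}. Since 1 ≤ k ≤ p, p³ < p³+k ≤ p³+p < p³+3p²+3p+1 = (p+1)³, so p³+k is not a perfect cube. So xy^2z ∉ L.
This is a contradiction; hence L is not regular.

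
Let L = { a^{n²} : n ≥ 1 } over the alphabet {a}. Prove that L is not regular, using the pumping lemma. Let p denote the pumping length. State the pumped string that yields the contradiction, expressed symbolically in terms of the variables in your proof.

Assume L is regular. Let p be the pumping length given by the pumping lemma.
Take w = a^{p²} ∈ L with |w| = p² ≥ p.
Write w = xyz as guaranteed by the lemma, with |xy| ≤ p and |y| ≥ 1.
Then y = a^k for some k with 1 ≤ k ≤ p.
Pump with i = 2: xy^2z = a^{p²+k}. Since 1 ≤ k ≤ p, p² < p²+k ≤ p²+p < (p+1)², so p²+k lies strictly between consecutive squares and is not a perfect square. So xy^2z ∉ L.
Contradiction. Therefore L is not regular.

a^{p²+k}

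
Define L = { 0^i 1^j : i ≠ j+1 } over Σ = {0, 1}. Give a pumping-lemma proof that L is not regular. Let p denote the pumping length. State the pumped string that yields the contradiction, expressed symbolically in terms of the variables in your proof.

0^{p+p!} 1^{p+p!-1}

Toward a contradiction, assume L is regular with pumping length p.
Choose w = 0^p 1^{p+p!-1}. Since p ≠ (p+p!-1)+1 = p+p!, w ∈ L; and |w| ≥ p.
By the pumping lemma, w = xyz with |xy| ≤ p and |y| ≥ 1.
Since the first p symbols of w are all 0's and |xy| ≤ p, y lies entirely in the leading 0-block: y = 0^k for some k with 1 ≤ k ≤ p.
Since 1 ≤ k ≤ p, k divides p!; set t = 1 + p!/k. Then xy^t z has p + (p!/k)·k = p + p! copies of 0. Now the 0-count is p+p! and (1-count)+1 = (p+p!-1)+1 = p+p!, so i ≠ j+1 fails. So xy^t z = 0^{p+p!} 1^{p+p!-1} ∉ L.
Contradiction. Therefore L is not regular.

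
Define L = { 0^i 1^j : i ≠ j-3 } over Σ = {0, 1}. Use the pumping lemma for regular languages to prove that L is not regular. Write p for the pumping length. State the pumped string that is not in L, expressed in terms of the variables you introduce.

0^{p+p!} 1^{p+p!+3}

Toward a contradiction, assume L is regular with pumping length p.
Choose w = 0^p 1^{p+p!+3}. Since p ≠ (p+p!+3)-3 = p+p!, w ∈ L; and |w| ≥ p.
Write w = xyz as guaranteed by the lemma, with |xy| ≤ p and |y| > 0.
The first p characters of w are 0's, so xy (and hence y) consists only of 0's. Write y = 0^k, 1 ≤ k ≤ p.
Since 1 ≤ k ≤ p, k divides p!; set t = 1 + p!/k. Then xy^t z has p + (p!/k)·k = p + p! copies of 0. Now the 0-count is p+p! and (1-count)-3 = (p+p!+3)-3 = p+p!, so i ≠ j-3 fails. So xy^t z = 0^{p+p!} 1^{p+p!+3} ∉ L.
This is a contradiction; hence L is not regular.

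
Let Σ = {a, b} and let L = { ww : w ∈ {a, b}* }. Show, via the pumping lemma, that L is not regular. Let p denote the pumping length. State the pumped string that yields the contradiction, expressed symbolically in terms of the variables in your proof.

a^{p+k} b^p a^p b^p

Assume L is regular; let p be its pumping constant.
Take w = a^p b^p a^p b^p = uu where u = a^pb^p; then w ∈ L and |w| = 4p ≥ p.
Write w = xyz as guaranteed by the lemma, with |xy| ≤ p and y is nonempty.
Since the first p symbols of w are all a's and |xy| ≤ p, y lies entirely in the leading a-block: y = a^k for some k with 1 ≤ k ≤ p.
Pump with i = 2: xy^2z = a^{p+k} b^p a^p b^p, of length 4p+k. Suppose this equals vv. The string starts with a and ends with b, so v does too; thus the boundary between the two copies of v is a b→a transition. There is exactly one such transition, at position 2p+k, so |v| = 2p+k and |vv| = 4p+2k ≠ 4p+k since k ≥ 1. So xy^2z ∉ L.
This is a contradiction; hence L is not regular.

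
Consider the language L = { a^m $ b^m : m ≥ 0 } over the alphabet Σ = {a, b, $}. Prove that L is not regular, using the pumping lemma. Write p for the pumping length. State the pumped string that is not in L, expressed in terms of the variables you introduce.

a^{p+k} $ b^p

Assume L is regular; let p be its pumping constant.
Take w = a^p $ b^p ∈ L with |w| = 2p+1 ≥ p.
By the pumping lemma, w = xyz with |xy| ≤ p and y is nonempty.
The first p characters of w are a's, so xy (and hence y) consists only of a's. Write y = a^k, 1 ≤ k ≤ p.
Pump with i = 2: xy^2z = a^{p+k} $ b^p, which would require p+k = p. But k ≥ 1, so xy^2z ∉ L.
This contradicts the pumping lemma, so L is not regular.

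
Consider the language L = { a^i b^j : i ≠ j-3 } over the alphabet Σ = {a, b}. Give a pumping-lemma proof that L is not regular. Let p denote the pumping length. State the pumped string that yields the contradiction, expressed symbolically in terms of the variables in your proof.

Assume L is regular; let p be its pumping constant.
Choose w = a^p b^{p+p!+3}. Since p ≠ (p+p!+3)-3 = p+p!, w ∈ L; and |w| ≥ p.
The pumping lemma gives a decomposition w = xyz where |xy| ≤ p and |y| > 0.
The first p characters of w are a's, so xy (and hence y) consists only of a's. Write y = a^k, 1 ≤ k ≤ p.
Since 1 ≤ k ≤ p, k divides p!; set t = 1 + p!/k. Then xy^t z has p + (p!/k)·k = p + p! copies of a. Now the a-count is p+p! and (b-count)-3 = (p+p!+3)-3 = p+p!, so i ≠ j-3 fails. So xy^t z = a^{p+p!} b^{p+p!+3} ∉ L.
Contradiction. Therefore L is not regular.

a^{p+p!} b^{p+p!+3}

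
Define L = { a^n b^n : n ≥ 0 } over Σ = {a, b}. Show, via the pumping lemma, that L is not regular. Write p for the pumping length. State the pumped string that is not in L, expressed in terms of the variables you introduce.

Assume L is regular; let p be its pumping constant.
Let w = a^p b^p ∈ L; note |w| = 2p ≥ p.
By the pumping lemma, w = xyz with |xy| ≤ p and |y| ≥ 1.
Since the first p symbols of w are all a's and |xy| ≤ p, y lies entirely in the leading a-block: y = a^k for some k with 1 ≤ k ≤ p.
Pump with i = 2: xy^2z = a^{p+k} b^p. For this to lie in L we would need p = p+k, which forces k = 0. But k ≥ 1, so xy^2z ∉ L.
Contradiction. Therefore L is not regular.

a^{p+k} b^p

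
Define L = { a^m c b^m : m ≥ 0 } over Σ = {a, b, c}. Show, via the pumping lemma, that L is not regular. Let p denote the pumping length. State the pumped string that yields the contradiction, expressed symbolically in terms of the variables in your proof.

a^{p+k} c b^p

Assume L is regular; let p be its pumping constant.
Take w = a^p c b^p ∈ L with |w| = 2p+1 ≥ p.
The pumping lemma gives a decomposition w = xyz where |xy| ≤ p and |y| ≥ 1.
Because |xy| ≤ p and w begins with p copies of a, we have y = a^k with 1 ≤ k ≤ p.
Pump with i = 2: xy^2z = a^{p+k} c b^p, which would require p+k = p. But k ≥ 1, so xy^2z ∉ L.
This is a contradiction; hence L is not regular.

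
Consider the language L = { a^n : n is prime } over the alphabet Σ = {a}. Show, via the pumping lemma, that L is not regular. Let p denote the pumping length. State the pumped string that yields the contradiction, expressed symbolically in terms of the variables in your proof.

Suppose for contradiction that L is regular, and let p be the pumping length.
Let q be a prime with q ≥ p+2 (infinitely many primes exist), and take w = a^q ∈ L with |w| = q ≥ p.
By the pumping lemma, w = xyz with |xy| ≤ p and |y| > 0.
Then y = a^k for some k with 1 ≤ k ≤ p.
Since 1 ≤ k ≤ p, |xz| = q-k. Pump with i = q+1: |xy^{q+1}z| = (q-k)+(q+1)k = q+qk = q(1+k), which is composite (both factors ≥ 2). So xy^{q+1}z = a^{q(1+k)} ∉ L.
This contradicts the pumping lemma, so L is not regular.

a^{q(1+k)}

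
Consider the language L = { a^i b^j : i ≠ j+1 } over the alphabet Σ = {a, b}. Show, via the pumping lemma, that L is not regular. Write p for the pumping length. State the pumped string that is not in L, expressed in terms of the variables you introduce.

a^{p+p!} b^{p+p!-1}

Assume L is regular. Let p be the pumping length given by the pumping lemma.
Choose w = a^p b^{p+p!-1}. Since p ≠ (p+p!-1)+1 = p+p!, w ∈ L; and |w| ≥ p.
By the pumping lemma, w = xyz with |xy| ≤ p and y is nonempty.
The first p characters of w are a's, so xy (and hence y) consists only of a's. Write y = a^k, 1 ≤ k ≤ p.
Since 1 ≤ k ≤ p, k divides p!; set t = 1 + p!/k. Then xy^t z has p + (p!/k)·k = p + p! copies of a. Now the a-count is p+p! and (b-count)+1 = (p+p!-1)+1 = p+p!, so i ≠ j+1 fails. So xy^t z = a^{p+p!} b^{p+p!-1} ∉ L.
Contradiction. Therefore L is not regular.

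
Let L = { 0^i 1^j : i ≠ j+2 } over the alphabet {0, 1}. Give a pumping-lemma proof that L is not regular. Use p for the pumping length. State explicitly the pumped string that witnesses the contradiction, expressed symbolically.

0^{p+p!} 1^{p+p!-2}

Assume L is regular. Let p be the pumping length given by the pumping lemma.
Choose w = 0^p 1^{p+p!-2}. Since p ≠ (p+p!-2)+2 = p+p!, w ∈ L; and |w| ≥ p.
Write w = xyz as guaranteed by the lemma, with |xy| ≤ p and |y| > 0.
Because |xy| ≤ p and w begins with p copies of 0, we have y = 0^k with 1 ≤ k ≤ p.
Since 1 ≤ k ≤ p, k divides p!; set t = 1 + p!/k. Then xy^t z has p + (p!/k)·k = p + p! copies of 0. Now the 0-count is p+p! and (1-count)+2 = (p+p!-2)+2 = p+p!, so i ≠ j+2 fails. So xy^t z = 0^{p+p!} 1^{p+p!-2} ∉ L.
This is a contradiction; hence L is not regular.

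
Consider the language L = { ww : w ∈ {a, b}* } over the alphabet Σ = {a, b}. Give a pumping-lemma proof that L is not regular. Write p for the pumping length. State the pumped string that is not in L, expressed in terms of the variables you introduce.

a^{p+k} b^p a^p b^p

Assume L is regular; let p be its pumping constant.
Take w = a^p b^p a^p b^p = uu where u = a^pb^p; then w ∈ L and |w| = 4p ≥ p.
Write w = xyz as guaranteed by the lemma, with |xy| ≤ p and |y| ≥ 1.
The first p characters of w are a's, so xy (and hence y) consists only of a's. Write y = a^k, 1 ≤ k ≤ p.
Pump with i = 2: xy^2z = a^{p+k} b^p a^p b^p, of length 4p+k. Suppose this equals vv. The string starts with a and ends with b, so v does too; thus the boundary between the two copies of v is a b→a transition. There is exactly one such transition, at position 2p+k, so |v| = 2p+k and |vv| = 4p+2k ≠ 4p+k since k ≥ 1. So xy^2z ∉ L.
This contradicts the pumping lemma, so L is not regular.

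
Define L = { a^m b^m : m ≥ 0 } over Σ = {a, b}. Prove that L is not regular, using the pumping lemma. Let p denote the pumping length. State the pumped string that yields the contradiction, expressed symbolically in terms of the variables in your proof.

a^{p+k} b^p

Toward a contradiction, assume L is regular with pumping length p.
Let w = a^p b^p ∈ L; note |w| = 2p ≥ p.
The pumping lemma gives a decomposition w = xyz where |xy| ≤ p and y is nonempty.
Since the first p symbols of w are all a's and |xy| ≤ p, y lies entirely in the leading a-block: y = a^k for some k with 1 ≤ k ≤ p.
Pump with i = 2: xy^2z = a^{p+k} b^p. For this to lie in L we would need p = p+k, which forces k = 0. But k ≥ 1, so xy^2z ∉ L.
This is a contradiction; hence L is not regular.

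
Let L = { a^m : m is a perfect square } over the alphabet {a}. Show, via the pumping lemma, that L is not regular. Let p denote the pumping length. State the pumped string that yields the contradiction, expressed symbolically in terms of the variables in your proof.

a^{p²+k}

Assume L is regular. Let p be the pumping length given by the pumping lemma.
Take w = a^{p²} ∈ L with |w| = p² ≥ p.
By the pumping lemma, w = xyz with |xy| ≤ p and |y| > 0.
Then y = a^k for some k with 1 ≤ k ≤ p.
Pump with i = 2: xy^2z = a^{p²+k}. Since 1 ≤ k ≤ p, p² < p²+k ≤ p²+p < (p+1)², so p²+k lies strictly between consecutive squares and is not a perfect square. So xy^2z ∉ L.
This contradicts the pumping lemma, so L is not regular.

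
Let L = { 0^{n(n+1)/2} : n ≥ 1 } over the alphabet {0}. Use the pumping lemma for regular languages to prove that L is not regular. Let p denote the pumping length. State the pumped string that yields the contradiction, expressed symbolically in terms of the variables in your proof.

Assume L is regular; let p be its pumping constant.
Take w = 0^{p(p+1)/2} ∈ L with |w| = p(p+1)/2 ≥ p.
Write w = xyz as guaranteed by the lemma, with |xy| ≤ p and |y| ≥ 1.
Then y = 0^k for some k with 1 ≤ k ≤ p.
Pump with i = 2: xy^2z = 0^{p(p+1)/2+k}. Since 1 ≤ k ≤ p, p(p+1)/2 < p(p+1)/2+k ≤ p(p+1)/2+p < (p+1)(p+2)/2, so p(p+1)/2+k is strictly between consecutive triangular numbers. So xy^2z ∉ L.
Contradiction. Therefore L is not regular.

0^{p(p+1)/2+k}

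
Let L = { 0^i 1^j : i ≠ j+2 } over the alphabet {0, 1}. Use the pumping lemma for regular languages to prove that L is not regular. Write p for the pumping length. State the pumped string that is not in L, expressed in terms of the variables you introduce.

Assume L is regular. Let p be the pumping length given by the pumping lemma.
Choose w = 0^p 1^{p+p!-2}. Since p ≠ (p+p!-2)+2 = p+p!, w ∈ L; and |w| ≥ p.
By the pumping lemma, w = xyz with |xy| ≤ p and |y| ≥ 1.
The first p characters of w are 0's, so xy (and hence y) consists only of 0's. Write y = 0^k, 1 ≤ k ≤ p.
Since 1 ≤ k ≤ p, k divides p!; set t = 1 + p!/k. Then xy^t z has p + (p!/k)·k = p + p! copies of 0. Now the 0-count is p+p! and (1-count)+2 = (p+p!-2)+2 = p+p!, so i ≠ j+2 fails. So xy^t z = 0^{p+p!} 1^{p+p!-2} ∉ L.
Contradiction. Therefore L is not regular.

0^{p+p!} 1^{p+p!-2}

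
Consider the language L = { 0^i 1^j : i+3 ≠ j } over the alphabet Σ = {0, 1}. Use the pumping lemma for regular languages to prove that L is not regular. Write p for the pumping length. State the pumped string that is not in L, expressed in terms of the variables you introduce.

Toward a contradiction, assume L is regular with pumping length p.
Choose w = 0^p 1^{p+p!+3}. Since p ≠ (p+p!+3)-3 = p+p!, w ∈ L; and |w| ≥ p.
By the pumping lemma, w = xyz with |xy| ≤ p and |y| > 0.
The first p characters of w are 0's, so xy (and hence y) consists only of 0's. Write y = 0^k, 1 ≤ k ≤ p.
Since 1 ≤ k ≤ p, k divides p!; set t = 1 + p!/k. Then xy^t z has p + (p!/k)·k = p + p! copies of 0. Now the 0-count is p+p! and (1-count)-3 = (p+p!+3)-3 = p+p!, so i+3 ≠ j fails. So xy^t z = 0^{p+p!} 1^{p+p!+3} ∉ L.
This is a contradiction; hence L is not regular.

0^{p+p!} 1^{p+p!+3}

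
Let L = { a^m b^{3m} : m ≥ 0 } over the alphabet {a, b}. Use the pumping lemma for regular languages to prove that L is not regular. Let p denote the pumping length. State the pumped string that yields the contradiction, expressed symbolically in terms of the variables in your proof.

a^{p+k} b^{3p}

Toward a contradiction, assume L is regular with pumping length p.
Let w = a^p b^{3p} ∈ L; note |w| = 4p ≥ p.
The pumping lemma gives a decomposition w = xyz where |xy| ≤ p and |y| ≥ 1.
The first p characters of w are a's, so xy (and hence y) consists only of a's. Write y = a^k, 1 ≤ k ≤ p.
Pump with i = 2: xy^2z = a^{p+k} b^{3p}. For this to lie in L we would need 3p = 3(p+k), which forces k = 0. But k ≥ 1, so xy^2z ∉ L.
Contradiction. Therefore L is not regular.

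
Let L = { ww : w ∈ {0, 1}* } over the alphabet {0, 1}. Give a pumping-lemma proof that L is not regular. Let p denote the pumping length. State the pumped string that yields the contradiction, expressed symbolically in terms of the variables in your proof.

Assume L is regular. Let p be the pumping length given by the pumping lemma.
Take w = 0^p 1^p 0^p 1^p = uu where u = 0^p1^p; then w ∈ L and |w| = 4p ≥ p.
The pumping lemma gives a decomposition w = xyz where |xy| ≤ p and |y| > 0.
The first p characters of w are 0's, so xy (and hence y) consists only of 0's. Write y = 0^k, 1 ≤ k ≤ p.
Pump with i = 2: xy^2z = 0^{p+k} 1^p 0^p 1^p, of length 4p+k. Suppose this equals vv. The string starts with 0 and ends with 1, so v does too; thus the boundary between the two copies of v is a 1→0 transition. There is exactly one such transition, at position 2p+k, so |v| = 2p+k and |vv| = 4p+2k ≠ 4p+k since k ≥ 1. So xy^2z ∉ L.
Contradiction. Therefore L is not regular.

0^{p+k} 1^p 0^p 1^p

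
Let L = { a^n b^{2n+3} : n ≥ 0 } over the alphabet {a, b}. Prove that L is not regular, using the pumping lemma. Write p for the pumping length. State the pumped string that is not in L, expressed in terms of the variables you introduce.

a^{p+k} b^{2p+3}

Toward a contradiction, assume L is regular with pumping length p.
Let w = a^p b^{2p+3} ∈ L; note |w| = 3p+3 ≥ p.
Write w = xyz as guaranteed by the lemma, with |xy| ≤ p and y is nonempty.
Because |xy| ≤ p and w begins with p copies of a, we have y = a^k with 1 ≤ k ≤ p.
Pump with i = 2: xy^2z = a^{p+k} b^{2p+3}. For this to lie in L we would need 2p+3 = 2(p+k)+3, which forces k = 0. But k ≥ 1, so xy^2z ∉ L.
This contradicts the pumping lemma, so L is not regular.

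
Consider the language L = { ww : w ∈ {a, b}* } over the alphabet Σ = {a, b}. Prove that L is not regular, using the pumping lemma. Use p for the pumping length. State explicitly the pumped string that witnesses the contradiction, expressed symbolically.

Suppose for contradiction that L is regular, and let p be the pumping length.
Take w = a^p b^p a^p b^p = uu where u = a^pb^p; then w ∈ L and |w| = 4p ≥ p.
By the pumping lemma, w = xyz with |xy| ≤ p and y is nonempty.
Since the first p symbols of w are all a's and |xy| ≤ p, y lies entirely in the leading a-block: y = a^k for some k with 1 ≤ k ≤ p.
Pump with i = 2: xy^2z = a^{p+k} b^p a^p b^p, of length 4p+k. Suppose this equals vv. The string starts with a and ends with b, so v does too; thus the boundary between the two copies of v is a b→a transition. There is exactly one such transition, at position 2p+k, so |v| = 2p+k and |vv| = 4p+2k ≠ 4p+k since k ≥ 1. So xy^2z ∉ L.
This is a contradiction; hence L is not regular.

a^{p+k} b^p a^p b^p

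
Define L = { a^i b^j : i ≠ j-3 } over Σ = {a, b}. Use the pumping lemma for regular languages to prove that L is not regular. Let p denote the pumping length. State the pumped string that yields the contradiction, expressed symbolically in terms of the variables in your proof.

Assume L is regular; let p be its pumping constant.
Choose w = a^p b^{p+p!+3}. Since p ≠ (p+p!+3)-3 = p+p!, w ∈ L; and |w| ≥ p.
Write w = xyz as guaranteed by the lemma, with |xy| ≤ p and |y| > 0.
Since the first p symbols of w are all a's and |xy| ≤ p, y lies entirely in the leading a-block: y = a^k for some k with 1 ≤ k ≤ p.
Since 1 ≤ k ≤ p, k divides p!; set t = 1 + p!/k. Then xy^t z has p + (p!/k)·k = p + p! copies of a. Now the a-count is p+p! and (b-count)-3 = (p+p!+3)-3 = p+p!, so i ≠ j-3 fails. So xy^t z = a^{p+p!} b^{p+p!+3} ∉ L.
This contradicts the pumping lemma, so L is not regular.

a^{p+p!} b^{p+p!+3}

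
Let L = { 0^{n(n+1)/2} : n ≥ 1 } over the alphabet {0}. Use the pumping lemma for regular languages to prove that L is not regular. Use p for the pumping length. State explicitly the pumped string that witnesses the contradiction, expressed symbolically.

Assume L is regular. Let p be the pumping length given by the pumping lemma.
Take w = 0^{p(p+1)/2} ∈ L with |w| = p(p+1)/2 ≥ p.
Write w = xyz as guaranteed by the lemma, with |xy| ≤ p and |y| > 0.
Then y = 0^k for some k with 1 ≤ k ≤ p.
Pump with i = 2: xy^2z = 0^{p(p+1)/2+k}. Since 1 ≤ k ≤ p, p(p+1)/2 < p(p+1)/2+k ≤ p(p+1)/2+p < (p+1)(p+2)/2, so p(p+1)/2+k is strictly between consecutive triangular numbers. So xy^2z ∉ L.
Contradiction. Therefore L is not regular.

0^{p(p+1)/2+k}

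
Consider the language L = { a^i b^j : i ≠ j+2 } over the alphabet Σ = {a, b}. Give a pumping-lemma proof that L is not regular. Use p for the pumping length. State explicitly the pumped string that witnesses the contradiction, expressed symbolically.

a^{p+p!} b^{p+p!-2}

Assume L is regular. Let p be the pumping length given by the pumping lemma.
Choose w = a^p b^{p+p!-2}. Since p ≠ (p+p!-2)+2 = p+p!, w ∈ L; and |w| ≥ p.
Write w = xyz as guaranteed by the lemma, with |xy| ≤ p and |y| > 0.
The first p characters of w are a's, so xy (and hence y) consists only of a's. Write y = a^k, 1 ≤ k ≤ p.
Since 1 ≤ k ≤ p, k divides p!; set t = 1 + p!/k. Then xy^t z has p + (p!/k)·k = p + p! copies of a. Now the a-count is p+p! and (b-count)+2 = (p+p!-2)+2 = p+p!, so i ≠ j+2 fails. So xy^t z = a^{p+p!} b^{p+p!-2} ∉ L.
This is a contradiction; hence L is not regular.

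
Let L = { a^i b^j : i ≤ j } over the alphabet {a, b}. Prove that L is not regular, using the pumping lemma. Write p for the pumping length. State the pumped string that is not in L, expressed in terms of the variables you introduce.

a^{p+k} b^p

Assume L is regular. Let p be the pumping length given by the pumping lemma.
Choose w = a^p b^p ∈ L, with |w| = 2p ≥ p.
The pumping lemma gives a decomposition w = xyz where |xy| ≤ p and y is nonempty.
The first p characters of w are a's, so xy (and hence y) consists only of a's. Write y = a^k, 1 ≤ k ≤ p.
Consider xy^2z = a^{p+k} b^p. Since k ≥ 1, the a-count p+k exceeds the b-count p, so i ≤ j fails; thus xy^2z ∉ L.
This is a contradiction; hence L is not regular.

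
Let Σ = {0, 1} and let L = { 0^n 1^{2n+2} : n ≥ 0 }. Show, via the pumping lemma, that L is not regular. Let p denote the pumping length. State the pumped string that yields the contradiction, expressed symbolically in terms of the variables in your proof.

0^{p+k} 1^{2p+2}

Assume L is regular. Let p be the pumping length given by the pumping lemma.
Let w = 0^p 1^{2p+2} ∈ L; note |w| = 3p+2 ≥ p.
By the pumping lemma, w = xyz with |xy| ≤ p and y is nonempty.
Since the first p symbols of w are all 0's and |xy| ≤ p, y lies entirely in the leading 0-block: y = 0^k for some k with 1 ≤ k ≤ p.
Pump with i = 2: xy^2z = 0^{p+k} 1^{2p+2}. For this to lie in L we would need 2p+2 = 2(p+k)+2, which forces k = 0. But k ≥ 1, so xy^2z ∉ L.
Contradiction. Therefore L is not regular.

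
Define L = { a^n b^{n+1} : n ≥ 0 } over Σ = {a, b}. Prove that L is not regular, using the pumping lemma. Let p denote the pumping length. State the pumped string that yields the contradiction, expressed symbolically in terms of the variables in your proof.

a^{p+k} b^{p+1}

Assume L is regular; let p be its pumping constant.
Choose w = a^p b^{p+1}, which is in L with |w| = 2p+1 ≥ p.
Write w = xyz as guaranteed by the lemma, with |xy| ≤ p and |y| ≥ 1.
The first p characters of w are a's, so xy (and hence y) consists only of a's. Write y = a^k, 1 ≤ k ≤ p.
Pump with i = 2: xy^2z = a^{p+k} b^{p+1}. For this to lie in L we would need p+1 = (p+k)+1, which forces k = 0. But k ≥ 1, so xy^2z ∉ L.
This is a contradiction; hence L is not regular.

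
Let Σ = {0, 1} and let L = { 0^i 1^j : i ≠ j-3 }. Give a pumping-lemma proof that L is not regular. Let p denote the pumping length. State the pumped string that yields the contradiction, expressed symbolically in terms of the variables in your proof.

Suppose for contradiction that L is regular, and let p be the pumping length.
Choose w = 0^p 1^{p+p!+3}. Since p ≠ (p+p!+3)-3 = p+p!, w ∈ L; and |w| ≥ p.
Write w = xyz as guaranteed by the lemma, with |xy| ≤ p and |y| > 0.
Because |xy| ≤ p and w begins with p copies of 0, we have y = 0^k with 1 ≤ k ≤ p.
Since 1 ≤ k ≤ p, k divides p!; set t = 1 + p!/k. Then xy^t z has p + (p!/k)·k = p + p! copies of 0. Now the 0-count is p+p! and (1-count)-3 = (p+p!+3)-3 = p+p!, so i ≠ j-3 fails. So xy^t z = 0^{p+p!} 1^{p+p!+3} ∉ L.
This contradicts the pumping lemma, so L is not regular.

0^{p+p!} 1^{p+p!+3}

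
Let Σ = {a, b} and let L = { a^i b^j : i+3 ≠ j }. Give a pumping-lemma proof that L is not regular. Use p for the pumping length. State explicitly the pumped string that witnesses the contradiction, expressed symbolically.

a^{p+p!} b^{p+p!+3}

Assume L is regular. Let p be the pumping length given by the pumping lemma.
Choose w = a^p b^{p+p!+3}. Since p ≠ (p+p!+3)-3 = p+p!, w ∈ L; and |w| ≥ p.
By the pumping lemma, w = xyz with |xy| ≤ p and y is nonempty.
Because |xy| ≤ p and w begins with p copies of a, we have y = a^k with 1 ≤ k ≤ p.
Since 1 ≤ k ≤ p, k divides p!; set t = 1 + p!/k. Then xy^t z has p + (p!/k)·k = p + p! copies of a. Now the a-count is p+p! and (b-count)-3 = (p+p!+3)-3 = p+p!, so i+3 ≠ j fails. So xy^t z = a^{p+p!} b^{p+p!+3} ∉ L.
This contradicts the pumping lemma, so L is not regular.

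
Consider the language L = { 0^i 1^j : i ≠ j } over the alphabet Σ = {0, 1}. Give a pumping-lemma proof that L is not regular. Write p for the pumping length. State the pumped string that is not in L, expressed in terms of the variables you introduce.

Assume L is regular; let p be its pumping constant.
Choose w = 0^p 1^{p+p!}. Since p ≠ p+p!, w ∈ L; and |w| ≥ p.
By the pumping lemma, w = xyz with |xy| ≤ p and |y| ≥ 1.
Since the first p symbols of w are all 0's and |xy| ≤ p, y lies entirely in the leading 0-block: y = 0^k for some k with 1 ≤ k ≤ p.
Since 1 ≤ k ≤ p, k divides p!; set t = 1 + p!/k. Then xy^t z has p + (p!/k)·k = p + p! copies of 0. Now the 0-count equals the 1-count, so i ≠ j fails. So xy^t z = 0^{p+p!} 1^{p+p!} ∉ L.
This is a contradiction; hence L is not regular.

0^{p+p!} 1^{p+p!}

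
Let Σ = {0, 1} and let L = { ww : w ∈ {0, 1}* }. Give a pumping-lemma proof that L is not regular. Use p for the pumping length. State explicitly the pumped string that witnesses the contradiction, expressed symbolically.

Assume L is regular. Let p be the pumping length given by the pumping lemma.
Take w = 0^p 1^p 0^p 1^p = uu where u = 0^p1^p; then w ∈ L and |w| = 4p ≥ p.
By the pumping lemma, w = xyz with |xy| ≤ p and |y| ≥ 1.
Since the first p symbols of w are all 0's and |xy| ≤ p, y lies entirely in the leading 0-block: y = 0^k for some k with 1 ≤ k ≤ p.
Pump with i = 2: xy^2z = 0^{p+k} 1^p 0^p 1^p, of length 4p+k. Suppose this equals vv. The string starts with 0 and ends with 1, so v does too; thus the boundary between the two copies of v is a 1→0 transition. There is exactly one such transition, at position 2p+k, so |v| = 2p+k and |vv| = 4p+2k ≠ 4p+k since k ≥ 1. So xy^2z ∉ L.
This is a contradiction; hence L is not regular.

0^{p+k} 1^p 0^p 1^p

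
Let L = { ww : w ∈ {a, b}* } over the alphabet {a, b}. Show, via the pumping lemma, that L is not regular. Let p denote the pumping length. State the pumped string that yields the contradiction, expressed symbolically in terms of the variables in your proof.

a^{p+k} b^p a^p b^p

Toward a contradiction, assume L is regular with pumping length p.
Take w = a^p b^p a^p b^p = uu where u = a^pb^p; then w ∈ L and |w| = 4p ≥ p.
Write w = xyz as guaranteed by the lemma, with |xy| ≤ p and y is nonempty.
Since the first p symbols of w are all a's and |xy| ≤ p, y lies entirely in the leading a-block: y = a^k for some k with 1 ≤ k ≤ p.
Pump with i = 2: xy^2z = a^{p+k} b^p a^p b^p, of length 4p+k. Suppose this equals vv. The string starts with a and ends with b, so v does too; thus the boundary between the two copies of v is a b→a transition. There is exactly one such transition, at position 2p+k, so |v| = 2p+k and |vv| = 4p+2k ≠ 4p+k since k ≥ 1. So xy^2z ∉ L.
This contradicts the pumping lemma, so L is not regular.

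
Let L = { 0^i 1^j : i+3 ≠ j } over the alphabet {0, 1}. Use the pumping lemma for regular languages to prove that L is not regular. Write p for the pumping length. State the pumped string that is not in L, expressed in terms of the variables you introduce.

0^{p+p!} 1^{p+p!+3}

Assume L is regular; let p be its pumping constant.
Choose w = 0^p 1^{p+p!+3}. Since p ≠ (p+p!+3)-3 = p+p!, w ∈ L; and |w| ≥ p.
By the pumping lemma, w = xyz with |xy| ≤ p and y is nonempty.
The first p characters of w are 0's, so xy (and hence y) consists only of 0's. Write y = 0^k, 1 ≤ k ≤ p.
Since 1 ≤ k ≤ p, k divides p!; set t = 1 + p!/k. Then xy^t z has p + (p!/k)·k = p + p! copies of 0. Now the 0-count is p+p! and (1-count)-3 = (p+p!+3)-3 = p+p!, so i+3 ≠ j fails. So xy^t z = 0^{p+p!} 1^{p+p!+3} ∉ L.
This contradicts the pumping lemma, so L is not regular.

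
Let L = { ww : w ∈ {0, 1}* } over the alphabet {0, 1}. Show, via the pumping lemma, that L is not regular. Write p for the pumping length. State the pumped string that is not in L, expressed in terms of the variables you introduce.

Assume L is regular. Let p be the pumping length given by the pumping lemma.
Take w = 0^p 1^p 0^p 1^p = uu where u = 0^p1^p; then w ∈ L and |w| = 4p ≥ p.
By the pumping lemma, w = xyz with |xy| ≤ p and |y| > 0.
The first p characters of w are 0's, so xy (and hence y) consists only of 0's. Write y = 0^k, 1 ≤ k ≤ p.
Pump with i = 2: xy^2z = 0^{p+k} 1^p 0^p 1^p, of length 4p+k. Suppose this equals vv. The string starts with 0 and ends with 1, so v does too; thus the boundary between the two copies of v is a 1→0 transition. There is exactly one such transition, at position 2p+k, so |v| = 2p+k and |vv| = 4p+2k ≠ 4p+k since k ≥ 1. So xy^2z ∉ L.
Contradiction. Therefore L is not regular.

0^{p+k} 1^p 0^p 1^p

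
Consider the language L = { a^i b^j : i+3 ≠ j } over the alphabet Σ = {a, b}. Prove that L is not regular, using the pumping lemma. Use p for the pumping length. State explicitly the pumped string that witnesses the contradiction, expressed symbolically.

Toward a contradiction, assume L is regular with pumping length p.
Choose w = a^p b^{p+p!+3}. Since p ≠ (p+p!+3)-3 = p+p!, w ∈ L; and |w| ≥ p.
By the pumping lemma, w = xyz with |xy| ≤ p and |y| > 0.
Since the first p symbols of w are all a's and |xy| ≤ p, y lies entirely in the leading a-block: y = a^k for some k with 1 ≤ k ≤ p.
Since 1 ≤ k ≤ p, k divides p!; set t = 1 + p!/k. Then xy^t z has p + (p!/k)·k = p + p! copies of a. Now the a-count is p+p! and (b-count)-3 = (p+p!+3)-3 = p+p!, so i+3 ≠ j fails. So xy^t z = a^{p+p!} b^{p+p!+3} ∉ L.
Contradiction. Therefore L is not regular.

a^{p+p!} b^{p+p!+3}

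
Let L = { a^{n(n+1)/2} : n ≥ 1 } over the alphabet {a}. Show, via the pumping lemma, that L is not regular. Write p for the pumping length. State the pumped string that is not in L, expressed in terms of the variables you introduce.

a^{p(p+1)/2+k}

Toward a contradiction, assume L is regular with pumping length p.
Take w = a^{p(p+1)/2} ∈ L with |w| = p(p+1)/2 ≥ p.
The pumping lemma gives a decomposition w = xyz where |xy| ≤ p and |y| ≥ 1.
Then y = a^k for some k with 1 ≤ k ≤ p.
Pump with i = 2: xy^2z = a^{p(p+1)/2+k}. Since 1 ≤ k ≤ p, p(p+1)/2 < p(p+1)/2+k ≤ p(p+1)/2+p < (p+1)(p+2)/2, so p(p+1)/2+k is strictly between consecutive triangular numbers. So xy^2z ∉ L.
This contradicts the pumping lemma, so L is not regular.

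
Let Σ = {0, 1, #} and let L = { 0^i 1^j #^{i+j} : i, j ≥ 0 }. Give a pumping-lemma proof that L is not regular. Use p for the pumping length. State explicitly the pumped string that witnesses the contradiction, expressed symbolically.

0^{p+k} 1^p #^{2p}

Toward a contradiction, assume L is regular with pumping length p.
Take w = 0^p 1^p #^{2p} ∈ L (with i=j=p, i+j=2p), |w| = 4p ≥ p.
By the pumping lemma, w = xyz with |xy| ≤ p and |y| > 0.
Since the first p symbols of w are all 0's and |xy| ≤ p, y lies entirely in the leading 0-block: y = 0^k for some k with 1 ≤ k ≤ p.
Consider xy^2z = 0^{p+k} 1^p #^{2p}. Now the 0- and 1-counts sum to 2p+k, but the #-count is 2p ≠ 2p+k. So xy^2z ∉ L.
This is a contradiction; hence L is not regular.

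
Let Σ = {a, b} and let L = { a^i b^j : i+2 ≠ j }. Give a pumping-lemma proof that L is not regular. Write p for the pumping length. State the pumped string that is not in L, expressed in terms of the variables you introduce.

Assume L is regular. Let p be the pumping length given by the pumping lemma.
Choose w = a^p b^{p+p!+2}. Since p ≠ (p+p!+2)-2 = p+p!, w ∈ L; and |w| ≥ p.
The pumping lemma gives a decomposition w = xyz where |xy| ≤ p and y is nonempty.
The first p characters of w are a's, so xy (and hence y) consists only of a's. Write y = a^k, 1 ≤ k ≤ p.
Since 1 ≤ k ≤ p, k divides p!; set t = 1 + p!/k. Then xy^t z has p + (p!/k)·k = p + p! copies of a. Now the a-count is p+p! and (b-count)-2 = (p+p!+2)-2 = p+p!, so i+2 ≠ j fails. So xy^t z = a^{p+p!} b^{p+p!+2} ∉ L.
Contradiction. Therefore L is not regular.

a^{p+p!} b^{p+p!+2}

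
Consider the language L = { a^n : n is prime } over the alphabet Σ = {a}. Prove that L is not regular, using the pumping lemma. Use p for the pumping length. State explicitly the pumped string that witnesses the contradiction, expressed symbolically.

Assume L is regular; let p be its pumping constant.
Let q be a prime with q ≥ p+2 (infinitely many primes exist), and take w = a^q ∈ L with |w| = q ≥ p.
The pumping lemma gives a decomposition w = xyz where |xy| ≤ p and y is nonempty.
Then y = a^k for some k with 1 ≤ k ≤ p.
Since 1 ≤ k ≤ p, |xz| = q-k. Pump with i = q+1: |xy^{q+1}z| = (q-k)+(q+1)k = q+qk = q(1+k), which is composite (both factors ≥ 2). So xy^{q+1}z = a^{q(1+k)} ∉ L.
This is a contradiction; hence L is not regular.

a^{q(1+k)}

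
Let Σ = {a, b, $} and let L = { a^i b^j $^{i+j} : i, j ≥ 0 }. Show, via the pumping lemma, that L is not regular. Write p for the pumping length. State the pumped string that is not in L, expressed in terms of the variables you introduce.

a^{p+k} b^p $^{2p}

Assume L is regular; let p be its pumping constant.
Take w = a^p b^p $^{2p} ∈ L (with i=j=p, i+j=2p), |w| = 4p ≥ p.
The pumping lemma gives a decomposition w = xyz where |xy| ≤ p and |y| > 0.
Since the first p symbols of w are all a's and |xy| ≤ p, y lies entirely in the leading a-block: y = a^k for some k with 1 ≤ k ≤ p.
Consider xy^2z = a^{p+k} b^p $^{2p}. Now the a- and b-counts sum to 2p+k, but the $-count is 2p ≠ 2p+k. So xy^2z ∉ L.
This contradicts the pumping lemma, so L is not regular.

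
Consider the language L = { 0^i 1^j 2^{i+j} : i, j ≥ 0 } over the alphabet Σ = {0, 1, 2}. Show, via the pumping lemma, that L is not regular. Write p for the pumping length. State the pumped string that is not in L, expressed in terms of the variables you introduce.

0^{p+k} 1^p 2^{2p}

Assume L is regular; let p be its pumping constant.
Take w = 0^p 1^p 2^{2p} ∈ L (with i=j=p, i+j=2p), |w| = 4p ≥ p.
The pumping lemma gives a decomposition w = xyz where |xy| ≤ p and |y| > 0.
The first p characters of w are 0's, so xy (and hence y) consists only of 0's. Write y = 0^k, 1 ≤ k ≤ p.
Consider xy^2z = 0^{p+k} 1^p 2^{2p}. Now the 0- and 1-counts sum to 2p+k, but the 2-count is 2p ≠ 2p+k. So xy^2z ∉ L.
Contradiction. Therefore L is not regular.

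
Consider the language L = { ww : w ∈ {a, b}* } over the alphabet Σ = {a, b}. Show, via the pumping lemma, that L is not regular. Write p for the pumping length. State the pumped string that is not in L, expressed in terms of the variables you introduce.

Suppose for contradiction that L is regular, and let p be the pumping length.
Take w = a^p b^p a^p b^p = uu where u = a^pb^p; then w ∈ L and |w| = 4p ≥ p.
Write w = xyz as guaranteed by the lemma, with |xy| ≤ p and |y| ≥ 1.
Because |xy| ≤ p and w begins with p copies of a, we have y = a^k with 1 ≤ k ≤ p.
Pump with i = 2: xy^2z = a^{p+k} b^p a^p b^p, of length 4p+k. Suppose this equals vv. The string starts with a and ends with b, so v does too; thus the boundary between the two copies of v is a b→a transition. There is exactly one such transition, at position 2p+k, so |v| = 2p+k and |vv| = 4p+2k ≠ 4p+k since k ≥ 1. So xy^2z ∉ L.
This contradicts the pumping lemma, so L is not regular.

a^{p+k} b^p a^p b^p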